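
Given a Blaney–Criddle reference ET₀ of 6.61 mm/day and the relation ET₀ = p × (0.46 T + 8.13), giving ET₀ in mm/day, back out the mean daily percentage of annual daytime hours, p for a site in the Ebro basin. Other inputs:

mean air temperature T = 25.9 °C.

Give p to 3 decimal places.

0.330

p = ET₀ / (0.46 T + 8.13) = 6.61 / (0.46 × 25.9 + 8.13) = 6.61 / 20.044 = 0.3298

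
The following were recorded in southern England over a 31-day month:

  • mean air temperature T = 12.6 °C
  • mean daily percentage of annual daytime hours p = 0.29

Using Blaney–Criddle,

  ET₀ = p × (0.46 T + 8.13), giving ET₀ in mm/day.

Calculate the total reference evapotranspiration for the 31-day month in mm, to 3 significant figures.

ET₀ = 0.29 × (0.46 × 12.6 + 8.13) = 0.29 × 13.926 = 4.0385 mm/d
Monthly total = 4.0385 × 31 = 125.194 mm

125 mm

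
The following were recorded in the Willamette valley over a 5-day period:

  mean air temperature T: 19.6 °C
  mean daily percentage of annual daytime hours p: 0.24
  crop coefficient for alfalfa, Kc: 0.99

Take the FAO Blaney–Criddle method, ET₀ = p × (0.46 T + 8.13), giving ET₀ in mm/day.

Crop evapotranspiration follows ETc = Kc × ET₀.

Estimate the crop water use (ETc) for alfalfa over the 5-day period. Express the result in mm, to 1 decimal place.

ET₀ = 0.24 × (0.46 × 19.6 + 8.13) = 0.24 × 17.146 = 4.1150 mm/d
ETc = Kc × ET₀ = 0.99 × 4.1150 = 4.0739 mm/d
Over 5 days: 4.0739 × 5 = 20.370 mm

20.4 mm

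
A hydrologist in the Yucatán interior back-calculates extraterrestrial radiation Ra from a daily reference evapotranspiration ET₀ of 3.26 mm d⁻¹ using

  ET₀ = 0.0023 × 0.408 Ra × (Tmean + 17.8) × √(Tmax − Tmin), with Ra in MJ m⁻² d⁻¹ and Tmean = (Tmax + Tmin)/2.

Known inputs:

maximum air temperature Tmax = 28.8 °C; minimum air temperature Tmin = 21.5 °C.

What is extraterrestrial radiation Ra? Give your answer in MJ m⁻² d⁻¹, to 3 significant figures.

Tmean = (28.8+21.5)/2 = 25.15 °C; ΔT = 7.3
Ra = ET₀ / [0.0023 × 0.408 × (Tmean+17.8) × √ΔT]
   = 3.26 / (0.0023 × 0.408 × 42.95 × 2.7019) = 29.936 MJ m⁻² d⁻¹

29.9 MJ m⁻² d⁻¹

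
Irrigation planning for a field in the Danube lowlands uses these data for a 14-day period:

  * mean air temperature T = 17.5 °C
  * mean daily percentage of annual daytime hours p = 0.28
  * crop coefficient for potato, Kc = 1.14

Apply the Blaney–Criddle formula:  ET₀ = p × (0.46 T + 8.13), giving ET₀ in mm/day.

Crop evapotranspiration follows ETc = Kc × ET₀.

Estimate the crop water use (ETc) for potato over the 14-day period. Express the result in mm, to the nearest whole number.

72 mm

ET₀ = 0.28 × (0.46 × 17.5 + 8.13) = 0.28 × 16.180 = 4.5304 mm/d
ETc = Kc × ET₀ = 1.14 × 4.5304 = 5.1647 mm/d
Over 14 days: 5.1647 × 14 = 72.306 mm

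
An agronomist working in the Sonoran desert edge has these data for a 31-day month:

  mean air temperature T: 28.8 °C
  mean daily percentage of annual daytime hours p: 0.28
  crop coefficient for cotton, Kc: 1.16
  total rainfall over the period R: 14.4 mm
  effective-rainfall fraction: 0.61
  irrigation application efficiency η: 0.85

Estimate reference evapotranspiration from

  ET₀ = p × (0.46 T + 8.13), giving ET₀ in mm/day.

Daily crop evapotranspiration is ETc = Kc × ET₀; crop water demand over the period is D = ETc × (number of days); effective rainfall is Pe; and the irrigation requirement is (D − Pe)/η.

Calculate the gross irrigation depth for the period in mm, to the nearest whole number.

243 mm

ET₀ = 0.28 × (0.46 × 28.8 + 8.13) = 0.28 × 21.378 = 5.9858 mm/d
ETc = Kc × ET₀ = 1.16 × 5.9858 = 6.9435 mm/d
Crop demand D = ETc × 31 d = 6.9435 × 31 = 215.249 mm
Pe = 0.61 × 14.4 = 8.784 mm
D − Pe = 215.249 − 8.784 = 206.465 mm
Gross irrigation = 206.465 / 0.85 = 242.900 mm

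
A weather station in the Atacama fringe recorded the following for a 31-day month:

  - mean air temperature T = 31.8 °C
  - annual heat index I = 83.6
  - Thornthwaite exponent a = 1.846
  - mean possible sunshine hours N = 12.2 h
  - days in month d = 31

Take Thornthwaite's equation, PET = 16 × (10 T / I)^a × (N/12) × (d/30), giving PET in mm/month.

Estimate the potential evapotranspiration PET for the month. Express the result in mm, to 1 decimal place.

198.0 mm

10T/I = 10 × 31.8 / 83.6 = 3.8038
(10T/I)^a = 3.8038^1.846 = 11.7783
Uncorrected PET = 16 × 11.7783 = 188.453 mm
Correction = (N/12)(d/30) = (12.2/12)(31/30) = 1.0506
PET = 188.453 × 1.0506 = 197.989 mm/month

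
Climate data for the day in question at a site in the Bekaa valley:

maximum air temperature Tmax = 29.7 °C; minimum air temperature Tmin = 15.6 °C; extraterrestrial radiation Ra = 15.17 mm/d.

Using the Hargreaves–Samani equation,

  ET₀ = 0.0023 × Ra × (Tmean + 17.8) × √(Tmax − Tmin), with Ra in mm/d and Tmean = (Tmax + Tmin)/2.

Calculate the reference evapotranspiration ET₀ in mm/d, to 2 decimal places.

Tmean = (29.7 + 15.6)/2 = 22.65 °C
ET₀ = 0.0023 × 15.17 × (22.65 + 17.8) × √14.1 = 0.0023 × 15.17 × 40.45 × 3.7550 = 5.2996 mm/d

5.30 mm/d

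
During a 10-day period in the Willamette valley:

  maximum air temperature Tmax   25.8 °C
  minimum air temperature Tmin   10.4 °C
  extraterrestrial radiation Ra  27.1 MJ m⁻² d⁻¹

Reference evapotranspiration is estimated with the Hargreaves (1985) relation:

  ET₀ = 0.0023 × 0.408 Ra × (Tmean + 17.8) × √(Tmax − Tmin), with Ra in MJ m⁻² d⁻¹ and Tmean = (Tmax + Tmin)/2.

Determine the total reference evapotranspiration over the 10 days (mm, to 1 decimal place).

Tmean = (25.8 + 10.4)/2 = 18.10 °C
0.408 Ra = 0.408 × 27.1 = 11.0568 mm/d equivalent
ET₀ = 0.0023 × 11.0568 × (18.10 + 17.8) × √15.4 = 0.0023 × 11.0568 × 35.90 × 3.9243 = 3.5827 mm/d
Over 10 days: 3.5827 × 10 = 35.827 mm

35.8 mm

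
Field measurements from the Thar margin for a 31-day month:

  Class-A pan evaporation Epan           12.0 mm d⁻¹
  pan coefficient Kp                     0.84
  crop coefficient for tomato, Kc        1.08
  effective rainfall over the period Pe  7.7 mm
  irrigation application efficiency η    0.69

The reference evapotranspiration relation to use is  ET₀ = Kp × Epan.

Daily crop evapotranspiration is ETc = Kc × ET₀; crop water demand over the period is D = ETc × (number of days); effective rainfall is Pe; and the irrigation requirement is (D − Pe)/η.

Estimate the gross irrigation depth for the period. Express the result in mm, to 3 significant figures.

ET₀ = 0.84 × 12.0 = 10.0800 mm/d
ETc = Kc × ET₀ = 1.08 × 10.0800 = 10.8864 mm/d
Crop demand D = ETc × 31 d = 10.8864 × 31 = 337.478 mm
D − Pe = 337.478 − 7.7 = 329.778 mm
Gross irrigation = 329.778 / 0.69 = 477.939 mm

478 mm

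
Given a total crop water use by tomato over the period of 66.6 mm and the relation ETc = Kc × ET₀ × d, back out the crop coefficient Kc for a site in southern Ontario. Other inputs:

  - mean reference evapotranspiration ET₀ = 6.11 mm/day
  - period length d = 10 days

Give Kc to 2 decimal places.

ETc = Kc × ET₀ × d  ⇒  Kc = ETc / (ET₀ × d)
Kc = 66.6 / (6.11 × 10) = 66.6 / 61.10 = 1.0900

1.09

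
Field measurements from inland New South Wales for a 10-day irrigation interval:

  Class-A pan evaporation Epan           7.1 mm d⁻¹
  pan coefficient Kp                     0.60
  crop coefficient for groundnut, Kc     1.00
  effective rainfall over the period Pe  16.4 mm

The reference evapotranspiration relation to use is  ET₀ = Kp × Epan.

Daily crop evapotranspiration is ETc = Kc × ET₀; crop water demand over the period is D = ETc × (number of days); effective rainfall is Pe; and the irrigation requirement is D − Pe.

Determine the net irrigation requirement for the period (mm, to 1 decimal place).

26.2 mm

ET₀ = 0.60 × 7.1 = 4.2600 mm/d
ETc = Kc × ET₀ = 1.00 × 4.2600 = 4.2600 mm/d
Crop demand D = ETc × 10 d = 4.2600 × 10 = 42.600 mm
D − Pe = 42.600 − 16.4 = 26.200 mm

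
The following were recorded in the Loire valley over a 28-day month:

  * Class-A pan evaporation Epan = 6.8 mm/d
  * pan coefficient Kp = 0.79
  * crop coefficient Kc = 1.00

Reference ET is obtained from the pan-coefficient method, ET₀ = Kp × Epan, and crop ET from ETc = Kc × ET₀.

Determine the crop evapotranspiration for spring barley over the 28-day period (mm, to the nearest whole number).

150 mm

ET₀ = 0.79 × 6.8 = 5.3720 mm/d
ETc = Kc × ET₀ = 1.00 × 5.3720 = 5.3720 mm/d
Over 28 days: 5.3720 × 28 = 150.416 mm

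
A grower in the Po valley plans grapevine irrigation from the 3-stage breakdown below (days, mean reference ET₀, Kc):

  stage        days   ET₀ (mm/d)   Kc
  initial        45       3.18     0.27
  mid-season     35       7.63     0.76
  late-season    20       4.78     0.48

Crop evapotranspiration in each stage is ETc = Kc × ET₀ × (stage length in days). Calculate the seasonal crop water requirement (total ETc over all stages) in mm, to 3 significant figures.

287 mm

initial: 0.27 × 3.18 × 45 = 38.64 mm
mid-season: 0.76 × 7.63 × 35 = 202.96 mm
late-season: 0.48 × 4.78 × 20 = 45.89 mm
Seasonal total = 287.49 mm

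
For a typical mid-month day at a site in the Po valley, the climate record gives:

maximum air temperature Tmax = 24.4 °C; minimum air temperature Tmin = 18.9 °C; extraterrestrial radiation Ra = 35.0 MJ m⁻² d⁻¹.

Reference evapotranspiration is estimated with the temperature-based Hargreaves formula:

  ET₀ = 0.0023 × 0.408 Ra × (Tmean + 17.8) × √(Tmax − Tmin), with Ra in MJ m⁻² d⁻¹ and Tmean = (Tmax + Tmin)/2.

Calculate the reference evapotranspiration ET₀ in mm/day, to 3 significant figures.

Tmean = (24.4 + 18.9)/2 = 21.65 °C
0.408 Ra = 0.408 × 35.0 = 14.2800 mm/d equivalent
ET₀ = 0.0023 × 14.2800 × (21.65 + 17.8) × √5.5 = 0.0023 × 14.2800 × 39.45 × 2.3452 = 3.0387 mm/d

3.04 mm/day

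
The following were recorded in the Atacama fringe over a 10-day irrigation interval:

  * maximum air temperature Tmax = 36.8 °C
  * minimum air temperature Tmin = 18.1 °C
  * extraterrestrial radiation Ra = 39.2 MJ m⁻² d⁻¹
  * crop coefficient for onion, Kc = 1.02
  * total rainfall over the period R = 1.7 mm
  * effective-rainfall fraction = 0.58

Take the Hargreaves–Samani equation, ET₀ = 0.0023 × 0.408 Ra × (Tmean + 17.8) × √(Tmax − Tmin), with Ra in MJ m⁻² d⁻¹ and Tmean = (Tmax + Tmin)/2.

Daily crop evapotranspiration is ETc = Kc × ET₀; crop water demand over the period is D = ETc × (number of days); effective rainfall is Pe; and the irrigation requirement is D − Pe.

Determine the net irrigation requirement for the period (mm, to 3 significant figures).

Tmean = (36.8 + 18.1)/2 = 27.45 °C
0.408 Ra = 0.408 × 39.2 = 15.9936 mm/d equivalent
ET₀ = 0.0023 × 15.9936 × (27.45 + 17.8) × √18.7 = 0.0023 × 15.9936 × 45.25 × 4.3243 = 7.1979 mm/d
ETc = Kc × ET₀ = 1.02 × 7.1979 = 7.3419 mm/d
Crop demand D = ETc × 10 d = 7.3419 × 10 = 73.419 mm
Pe = 0.58 × 1.7 = 0.986 mm
D − Pe = 73.419 − 0.986 = 72.433 mm

72.4 mm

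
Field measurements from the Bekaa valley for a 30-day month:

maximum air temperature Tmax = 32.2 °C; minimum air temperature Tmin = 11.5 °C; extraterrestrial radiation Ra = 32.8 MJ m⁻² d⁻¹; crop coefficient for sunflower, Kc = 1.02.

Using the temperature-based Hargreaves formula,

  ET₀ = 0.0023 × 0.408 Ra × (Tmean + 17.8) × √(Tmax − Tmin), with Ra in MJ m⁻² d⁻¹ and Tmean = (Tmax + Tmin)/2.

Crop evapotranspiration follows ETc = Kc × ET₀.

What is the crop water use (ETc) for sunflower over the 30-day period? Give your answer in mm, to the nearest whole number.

170 mm

Tmean = (32.2 + 11.5)/2 = 21.85 °C
0.408 Ra = 0.408 × 32.8 = 13.3824 mm/d equivalent
ET₀ = 0.0023 × 13.3824 × (21.85 + 17.8) × √20.7 = 0.0023 × 13.3824 × 39.65 × 4.5497 = 5.5525 mm/d
ETc = Kc × ET₀ = 1.02 × 5.5525 = 5.6636 mm/d
Over 30 days: 5.6636 × 30 = 169.908 mm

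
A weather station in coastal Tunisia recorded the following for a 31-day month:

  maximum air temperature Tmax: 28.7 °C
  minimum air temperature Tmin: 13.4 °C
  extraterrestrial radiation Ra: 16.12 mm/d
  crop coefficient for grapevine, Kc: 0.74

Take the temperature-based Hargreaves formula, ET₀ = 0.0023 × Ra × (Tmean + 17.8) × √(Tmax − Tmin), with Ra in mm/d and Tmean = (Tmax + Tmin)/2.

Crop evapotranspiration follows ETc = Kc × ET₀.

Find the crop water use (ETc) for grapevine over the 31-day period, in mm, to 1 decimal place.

Tmean = (28.7 + 13.4)/2 = 21.05 °C
ET₀ = 0.0023 × 16.12 × (21.05 + 17.8) × √15.3 = 0.0023 × 16.12 × 38.85 × 3.9115 = 5.6341 mm/d
ETc = Kc × ET₀ = 0.74 × 5.6341 = 4.1692 mm/d
Over 31 days: 4.1692 × 31 = 129.245 mm

129.2 mm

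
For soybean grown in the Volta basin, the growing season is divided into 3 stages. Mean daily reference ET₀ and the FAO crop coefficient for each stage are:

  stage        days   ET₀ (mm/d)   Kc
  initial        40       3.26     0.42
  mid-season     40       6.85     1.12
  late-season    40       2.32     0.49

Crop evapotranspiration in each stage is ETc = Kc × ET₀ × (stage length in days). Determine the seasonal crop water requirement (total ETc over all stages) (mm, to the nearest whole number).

407 mm

initial: 0.42 × 3.26 × 40 = 54.77 mm
mid-season: 1.12 × 6.85 × 40 = 306.88 mm
late-season: 0.49 × 2.32 × 40 = 45.47 mm
Seasonal total = 407.12 mm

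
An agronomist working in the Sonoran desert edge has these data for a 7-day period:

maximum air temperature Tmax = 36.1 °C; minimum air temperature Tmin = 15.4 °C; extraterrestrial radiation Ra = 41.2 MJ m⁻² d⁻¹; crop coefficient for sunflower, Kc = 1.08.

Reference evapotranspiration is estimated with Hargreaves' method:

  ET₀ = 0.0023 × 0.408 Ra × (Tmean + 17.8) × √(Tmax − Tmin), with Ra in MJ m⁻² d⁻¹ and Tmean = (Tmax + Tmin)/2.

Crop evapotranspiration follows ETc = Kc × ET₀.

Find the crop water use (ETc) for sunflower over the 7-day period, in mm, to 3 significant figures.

Tmean = (36.1 + 15.4)/2 = 25.75 °C
0.408 Ra = 0.408 × 41.2 = 16.8096 mm/d equivalent
ET₀ = 0.0023 × 16.8096 × (25.75 + 17.8) × √20.7 = 0.0023 × 16.8096 × 43.55 × 4.5497 = 7.6605 mm/d
ETc = Kc × ET₀ = 1.08 × 7.6605 = 8.2733 mm/d
Over 7 days: 8.2733 × 7 = 57.913 mm

57.9 mm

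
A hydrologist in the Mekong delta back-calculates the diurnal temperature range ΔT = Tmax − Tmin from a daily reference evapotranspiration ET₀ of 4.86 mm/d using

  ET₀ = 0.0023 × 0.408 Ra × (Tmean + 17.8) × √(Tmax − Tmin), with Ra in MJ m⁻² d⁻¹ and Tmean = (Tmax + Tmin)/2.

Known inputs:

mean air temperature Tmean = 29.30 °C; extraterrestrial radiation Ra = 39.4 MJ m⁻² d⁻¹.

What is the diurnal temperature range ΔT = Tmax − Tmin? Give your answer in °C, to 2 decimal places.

7.79 °C

√ΔT = ET₀ / [0.0023 × 0.408 × Ra × (Tmean+17.8)] = 4.86 / (0.0023 × 16.0752 × 47.10) = 2.7908
ΔT = 2.7908² = 7.789 °C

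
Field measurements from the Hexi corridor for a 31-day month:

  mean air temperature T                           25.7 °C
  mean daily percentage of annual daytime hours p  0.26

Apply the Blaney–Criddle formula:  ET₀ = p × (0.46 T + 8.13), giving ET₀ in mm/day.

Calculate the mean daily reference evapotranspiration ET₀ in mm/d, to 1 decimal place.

ET₀ = 0.26 × (0.46 × 25.7 + 8.13) = 0.26 × 19.952 = 5.1875 mm/d

5.2 mm/d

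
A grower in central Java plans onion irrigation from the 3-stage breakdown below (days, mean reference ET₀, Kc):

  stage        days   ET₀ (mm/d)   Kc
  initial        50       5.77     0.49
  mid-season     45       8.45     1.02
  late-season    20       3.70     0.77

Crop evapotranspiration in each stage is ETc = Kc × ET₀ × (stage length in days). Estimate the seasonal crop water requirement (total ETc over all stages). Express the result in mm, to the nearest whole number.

586 mm

initial: 0.49 × 5.77 × 50 = 141.37 mm
mid-season: 1.02 × 8.45 × 45 = 387.86 mm
late-season: 0.77 × 3.70 × 20 = 56.98 mm
Seasonal total = 586.21 mm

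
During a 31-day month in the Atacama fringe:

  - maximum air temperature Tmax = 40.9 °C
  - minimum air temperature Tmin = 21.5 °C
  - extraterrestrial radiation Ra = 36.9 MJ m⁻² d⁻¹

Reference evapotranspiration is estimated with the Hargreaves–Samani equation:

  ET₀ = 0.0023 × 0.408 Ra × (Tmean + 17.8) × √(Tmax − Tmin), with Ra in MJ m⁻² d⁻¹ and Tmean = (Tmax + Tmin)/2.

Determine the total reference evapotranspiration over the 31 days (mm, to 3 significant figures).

232 mm

Tmean = (40.9 + 21.5)/2 = 31.20 °C
0.408 Ra = 0.408 × 36.9 = 15.0552 mm/d equivalent
ET₀ = 0.0023 × 15.0552 × (31.20 + 17.8) × √19.4 = 0.0023 × 15.0552 × 49.00 × 4.4045 = 7.4732 mm/d
Over 31 days: 7.4732 × 31 = 231.669 mm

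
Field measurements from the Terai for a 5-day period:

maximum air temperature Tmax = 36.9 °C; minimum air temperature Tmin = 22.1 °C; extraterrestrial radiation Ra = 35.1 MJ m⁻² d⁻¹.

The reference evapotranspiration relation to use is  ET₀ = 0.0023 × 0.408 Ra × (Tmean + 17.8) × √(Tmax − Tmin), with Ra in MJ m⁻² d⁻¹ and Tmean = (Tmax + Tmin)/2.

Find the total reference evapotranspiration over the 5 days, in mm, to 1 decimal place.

Tmean = (36.9 + 22.1)/2 = 29.50 °C
0.408 Ra = 0.408 × 35.1 = 14.3208 mm/d equivalent
ET₀ = 0.0023 × 14.3208 × (29.50 + 17.8) × √14.8 = 0.0023 × 14.3208 × 47.30 × 3.8471 = 5.9936 mm/d
Over 5 days: 5.9936 × 5 = 29.968 mm

30.0 mm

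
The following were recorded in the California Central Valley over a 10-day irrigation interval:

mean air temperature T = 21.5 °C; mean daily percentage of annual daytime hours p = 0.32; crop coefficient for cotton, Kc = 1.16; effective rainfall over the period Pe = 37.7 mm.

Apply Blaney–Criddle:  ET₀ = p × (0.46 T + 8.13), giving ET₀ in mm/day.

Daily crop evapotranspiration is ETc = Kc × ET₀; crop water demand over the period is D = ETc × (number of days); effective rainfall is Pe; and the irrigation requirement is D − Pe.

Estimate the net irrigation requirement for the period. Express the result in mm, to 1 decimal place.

29.2 mm

ET₀ = 0.32 × (0.46 × 21.5 + 8.13) = 0.32 × 18.020 = 5.7664 mm/d
ETc = Kc × ET₀ = 1.16 × 5.7664 = 6.6890 mm/d
Crop demand D = ETc × 10 d = 6.6890 × 10 = 66.890 mm
D − Pe = 66.890 − 37.7 = 29.190 mm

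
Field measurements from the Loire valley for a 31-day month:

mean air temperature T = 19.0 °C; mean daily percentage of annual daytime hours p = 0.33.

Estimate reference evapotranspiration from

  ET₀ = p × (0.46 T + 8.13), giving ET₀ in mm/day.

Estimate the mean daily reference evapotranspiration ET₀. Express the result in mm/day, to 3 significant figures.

ET₀ = 0.33 × (0.46 × 19.0 + 8.13) = 0.33 × 16.870 = 5.5671 mm/d

5.57 mm/day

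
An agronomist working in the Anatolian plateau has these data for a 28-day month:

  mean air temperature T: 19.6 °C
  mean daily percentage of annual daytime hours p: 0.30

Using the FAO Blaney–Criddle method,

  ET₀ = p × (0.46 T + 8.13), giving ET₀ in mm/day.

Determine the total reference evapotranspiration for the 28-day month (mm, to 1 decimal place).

ET₀ = 0.30 × (0.46 × 19.6 + 8.13) = 0.30 × 17.146 = 5.1438 mm/d
Monthly total = 5.1438 × 28 = 144.026 mm

144.0 mm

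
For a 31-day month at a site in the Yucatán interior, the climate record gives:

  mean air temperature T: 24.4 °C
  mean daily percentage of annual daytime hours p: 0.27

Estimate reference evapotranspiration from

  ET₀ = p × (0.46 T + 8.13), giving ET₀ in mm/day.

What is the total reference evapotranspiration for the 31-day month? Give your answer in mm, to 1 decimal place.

ET₀ = 0.27 × (0.46 × 24.4 + 8.13) = 0.27 × 19.354 = 5.2256 mm/d
Monthly total = 5.2256 × 31 = 161.994 mm

162.0 mm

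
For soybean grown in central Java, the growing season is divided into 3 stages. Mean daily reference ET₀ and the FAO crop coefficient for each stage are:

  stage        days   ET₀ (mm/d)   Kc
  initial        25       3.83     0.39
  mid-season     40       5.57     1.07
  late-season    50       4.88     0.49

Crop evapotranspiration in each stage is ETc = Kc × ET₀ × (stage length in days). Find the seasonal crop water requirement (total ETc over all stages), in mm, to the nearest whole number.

395 mm

initial: 0.39 × 3.83 × 25 = 37.34 mm
mid-season: 1.07 × 5.57 × 40 = 238.40 mm
late-season: 0.49 × 4.88 × 50 = 119.56 mm
Seasonal total = 395.30 mm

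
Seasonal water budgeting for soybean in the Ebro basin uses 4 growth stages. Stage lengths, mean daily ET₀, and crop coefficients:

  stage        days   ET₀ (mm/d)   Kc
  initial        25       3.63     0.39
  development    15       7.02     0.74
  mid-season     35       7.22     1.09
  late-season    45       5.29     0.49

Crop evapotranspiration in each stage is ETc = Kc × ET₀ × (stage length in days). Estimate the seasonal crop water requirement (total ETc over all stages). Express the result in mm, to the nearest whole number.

initial: 0.39 × 3.63 × 25 = 35.39 mm
development: 0.74 × 7.02 × 15 = 77.92 mm
mid-season: 1.09 × 7.22 × 35 = 275.44 mm
late-season: 0.49 × 5.29 × 45 = 116.64 mm
Seasonal total = 505.39 mm

505 mm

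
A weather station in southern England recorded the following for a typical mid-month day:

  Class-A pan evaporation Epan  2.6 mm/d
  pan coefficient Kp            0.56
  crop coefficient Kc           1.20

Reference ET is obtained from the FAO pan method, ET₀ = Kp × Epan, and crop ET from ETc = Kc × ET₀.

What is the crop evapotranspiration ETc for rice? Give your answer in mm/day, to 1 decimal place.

1.7 mm/day

ET₀ = 0.56 × 2.6 = 1.4560 mm/d
ETc = Kc × ET₀ = 1.20 × 1.4560 = 1.7472 mm/d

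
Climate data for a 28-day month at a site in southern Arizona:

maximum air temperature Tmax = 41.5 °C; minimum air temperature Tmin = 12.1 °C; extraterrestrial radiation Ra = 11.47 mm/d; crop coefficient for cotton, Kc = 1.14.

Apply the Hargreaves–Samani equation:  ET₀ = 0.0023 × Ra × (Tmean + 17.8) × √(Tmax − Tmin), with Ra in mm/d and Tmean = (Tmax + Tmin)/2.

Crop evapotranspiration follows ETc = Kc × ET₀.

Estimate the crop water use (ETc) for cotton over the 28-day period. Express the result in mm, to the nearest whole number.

204 mm

Tmean = (41.5 + 12.1)/2 = 26.80 °C
ET₀ = 0.0023 × 11.47 × (26.80 + 17.8) × √29.4 = 0.0023 × 11.47 × 44.60 × 5.4222 = 6.3797 mm/d
ETc = Kc × ET₀ = 1.14 × 6.3797 = 7.2729 mm/d
Over 28 days: 7.2729 × 28 = 203.641 mm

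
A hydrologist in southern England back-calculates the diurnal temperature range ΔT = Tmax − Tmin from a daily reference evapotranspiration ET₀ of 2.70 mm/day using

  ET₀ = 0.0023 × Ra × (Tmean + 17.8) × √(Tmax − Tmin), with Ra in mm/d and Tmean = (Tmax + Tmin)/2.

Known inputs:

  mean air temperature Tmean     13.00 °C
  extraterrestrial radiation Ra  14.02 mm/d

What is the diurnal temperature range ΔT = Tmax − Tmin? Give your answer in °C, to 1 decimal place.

√ΔT = ET₀ / [0.0023 × Ra × (Tmean+17.8)] = 2.70 / (0.0023 × 14.02 × 30.80) = 2.7185
ΔT = 2.7185² = 7.390 °C

7.4 °C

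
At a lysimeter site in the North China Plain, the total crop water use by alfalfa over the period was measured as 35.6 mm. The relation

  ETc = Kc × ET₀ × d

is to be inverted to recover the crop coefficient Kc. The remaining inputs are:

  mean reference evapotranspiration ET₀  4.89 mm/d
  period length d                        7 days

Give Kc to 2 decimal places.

1.04

ETc = Kc × ET₀ × d  ⇒  Kc = ETc / (ET₀ × d)
Kc = 35.6 / (4.89 × 7) = 35.6 / 34.23 = 1.0400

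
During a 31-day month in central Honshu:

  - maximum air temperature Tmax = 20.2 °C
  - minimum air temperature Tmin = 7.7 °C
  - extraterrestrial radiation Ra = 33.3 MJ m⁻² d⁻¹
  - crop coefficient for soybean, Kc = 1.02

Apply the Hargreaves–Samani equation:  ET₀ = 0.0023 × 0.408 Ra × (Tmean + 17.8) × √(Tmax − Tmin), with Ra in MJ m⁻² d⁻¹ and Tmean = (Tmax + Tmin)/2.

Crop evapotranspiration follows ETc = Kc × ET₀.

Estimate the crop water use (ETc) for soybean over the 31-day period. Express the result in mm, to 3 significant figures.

Tmean = (20.2 + 7.7)/2 = 13.95 °C
0.408 Ra = 0.408 × 33.3 = 13.5864 mm/d equivalent
ET₀ = 0.0023 × 13.5864 × (13.95 + 17.8) × √12.5 = 0.0023 × 13.5864 × 31.75 × 3.5355 = 3.5077 mm/d
ETc = Kc × ET₀ = 1.02 × 3.5077 = 3.5779 mm/d
Over 31 days: 3.5779 × 31 = 110.915 mm

111 mm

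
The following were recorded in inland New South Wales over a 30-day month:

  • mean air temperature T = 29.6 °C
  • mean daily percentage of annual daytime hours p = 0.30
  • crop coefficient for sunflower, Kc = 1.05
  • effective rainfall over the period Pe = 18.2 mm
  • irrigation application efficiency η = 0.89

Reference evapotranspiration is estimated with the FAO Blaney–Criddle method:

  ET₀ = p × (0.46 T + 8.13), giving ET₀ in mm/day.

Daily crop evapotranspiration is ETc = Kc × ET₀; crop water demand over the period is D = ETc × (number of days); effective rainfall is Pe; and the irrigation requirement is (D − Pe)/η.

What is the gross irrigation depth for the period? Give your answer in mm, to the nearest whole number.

210 mm

ET₀ = 0.30 × (0.46 × 29.6 + 8.13) = 0.30 × 21.746 = 6.5238 mm/d
ETc = Kc × ET₀ = 1.05 × 6.5238 = 6.8500 mm/d
Crop demand D = ETc × 30 d = 6.8500 × 30 = 205.500 mm
D − Pe = 205.500 − 18.2 = 187.300 mm
Gross irrigation = 187.300 / 0.89 = 210.449 mm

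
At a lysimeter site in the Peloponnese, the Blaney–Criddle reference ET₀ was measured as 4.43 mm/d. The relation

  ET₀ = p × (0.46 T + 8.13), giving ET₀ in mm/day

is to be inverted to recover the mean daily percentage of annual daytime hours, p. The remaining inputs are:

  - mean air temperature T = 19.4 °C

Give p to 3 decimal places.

0.260

p = ET₀ / (0.46 T + 8.13) = 4.43 / (0.46 × 19.4 + 8.13) = 4.43 / 17.054 = 0.2598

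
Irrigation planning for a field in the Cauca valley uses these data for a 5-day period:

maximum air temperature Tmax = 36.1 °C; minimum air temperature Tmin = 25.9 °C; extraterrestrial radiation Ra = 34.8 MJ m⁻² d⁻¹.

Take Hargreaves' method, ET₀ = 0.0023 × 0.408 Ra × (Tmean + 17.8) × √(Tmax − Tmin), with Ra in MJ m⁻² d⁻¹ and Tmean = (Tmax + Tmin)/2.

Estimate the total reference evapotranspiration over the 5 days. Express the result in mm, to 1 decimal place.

Tmean = (36.1 + 25.9)/2 = 31.00 °C
0.408 Ra = 0.408 × 34.8 = 14.1984 mm/d equivalent
ET₀ = 0.0023 × 14.1984 × (31.00 + 17.8) × √10.2 = 0.0023 × 14.1984 × 48.80 × 3.1937 = 5.0896 mm/d
Over 5 days: 5.0896 × 5 = 25.448 mm

25.4 mm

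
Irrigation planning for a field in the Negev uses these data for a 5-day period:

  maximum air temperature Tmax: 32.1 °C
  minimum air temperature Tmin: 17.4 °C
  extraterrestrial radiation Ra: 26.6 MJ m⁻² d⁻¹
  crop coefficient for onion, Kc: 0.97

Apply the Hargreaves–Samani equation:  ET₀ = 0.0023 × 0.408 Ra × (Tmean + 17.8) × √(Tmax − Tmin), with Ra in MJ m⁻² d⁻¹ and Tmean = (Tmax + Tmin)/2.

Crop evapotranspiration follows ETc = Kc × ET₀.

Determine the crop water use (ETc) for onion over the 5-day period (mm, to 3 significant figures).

19.8 mm

Tmean = (32.1 + 17.4)/2 = 24.75 °C
0.408 Ra = 0.408 × 26.6 = 10.8528 mm/d equivalent
ET₀ = 0.0023 × 10.8528 × (24.75 + 17.8) × √14.7 = 0.0023 × 10.8528 × 42.55 × 3.8341 = 4.0722 mm/d
ETc = Kc × ET₀ = 0.97 × 4.0722 = 3.9500 mm/d
Over 5 days: 3.9500 × 5 = 19.750 mm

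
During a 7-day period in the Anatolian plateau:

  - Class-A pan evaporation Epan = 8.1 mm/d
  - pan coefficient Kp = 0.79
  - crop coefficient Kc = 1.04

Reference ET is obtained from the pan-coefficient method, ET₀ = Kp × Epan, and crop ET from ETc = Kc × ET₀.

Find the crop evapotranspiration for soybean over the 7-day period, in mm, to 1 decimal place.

ET₀ = 0.79 × 8.1 = 6.3990 mm/d
ETc = Kc × ET₀ = 1.04 × 6.3990 = 6.6550 mm/d
Over 7 days: 6.6550 × 7 = 46.585 mm

46.6 mm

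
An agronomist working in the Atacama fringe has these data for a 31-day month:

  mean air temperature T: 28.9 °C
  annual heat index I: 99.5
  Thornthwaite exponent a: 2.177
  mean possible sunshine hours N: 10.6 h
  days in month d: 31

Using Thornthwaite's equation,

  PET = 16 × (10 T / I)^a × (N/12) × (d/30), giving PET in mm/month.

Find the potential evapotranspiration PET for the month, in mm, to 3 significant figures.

10T/I = 10 × 28.9 / 99.5 = 2.9045
(10T/I)^a = 2.9045^2.177 = 10.1884
Uncorrected PET = 16 × 10.1884 = 163.014 mm
Correction = (N/12)(d/30) = (10.6/12)(31/30) = 0.9128
PET = 163.014 × 0.9128 = 148.799 mm/month

149 mm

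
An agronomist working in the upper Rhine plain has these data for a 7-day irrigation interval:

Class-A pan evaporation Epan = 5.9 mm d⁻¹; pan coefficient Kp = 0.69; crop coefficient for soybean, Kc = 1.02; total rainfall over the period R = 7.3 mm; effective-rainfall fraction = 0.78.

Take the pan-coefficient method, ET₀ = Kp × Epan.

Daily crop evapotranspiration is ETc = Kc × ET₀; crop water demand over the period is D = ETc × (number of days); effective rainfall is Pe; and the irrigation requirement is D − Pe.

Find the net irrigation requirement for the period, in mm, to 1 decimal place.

23.4 mm

ET₀ = 0.69 × 5.9 = 4.0710 mm/d
ETc = Kc × ET₀ = 1.02 × 4.0710 = 4.1524 mm/d
Crop demand D = ETc × 7 d = 4.1524 × 7 = 29.067 mm
Pe = 0.78 × 7.3 = 5.694 mm
D − Pe = 29.067 − 5.694 = 23.373 mm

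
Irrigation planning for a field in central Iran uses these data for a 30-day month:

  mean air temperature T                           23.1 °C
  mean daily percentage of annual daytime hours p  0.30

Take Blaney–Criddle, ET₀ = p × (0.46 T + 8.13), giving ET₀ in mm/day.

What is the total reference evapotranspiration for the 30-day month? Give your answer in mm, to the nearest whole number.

169 mm

ET₀ = 0.30 × (0.46 × 23.1 + 8.13) = 0.30 × 18.756 = 5.6268 mm/d
Monthly total = 5.6268 × 30 = 168.804 mm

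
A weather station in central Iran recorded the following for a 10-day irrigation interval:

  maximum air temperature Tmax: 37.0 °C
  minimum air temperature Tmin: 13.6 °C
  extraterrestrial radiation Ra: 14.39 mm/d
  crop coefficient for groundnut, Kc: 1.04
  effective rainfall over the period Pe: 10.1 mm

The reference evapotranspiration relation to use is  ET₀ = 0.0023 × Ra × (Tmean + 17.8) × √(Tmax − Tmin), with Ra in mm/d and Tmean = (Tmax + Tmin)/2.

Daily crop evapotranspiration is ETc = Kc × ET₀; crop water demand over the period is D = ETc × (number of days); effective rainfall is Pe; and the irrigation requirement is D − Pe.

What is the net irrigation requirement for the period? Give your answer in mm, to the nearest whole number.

62 mm

Tmean = (37.0 + 13.6)/2 = 25.30 °C
ET₀ = 0.0023 × 14.39 × (25.30 + 17.8) × √23.4 = 0.0023 × 14.39 × 43.10 × 4.8374 = 6.9005 mm/d
ETc = Kc × ET₀ = 1.04 × 6.9005 = 7.1765 mm/d
Crop demand D = ETc × 10 d = 7.1765 × 10 = 71.765 mm
D − Pe = 71.765 − 10.1 = 61.665 mm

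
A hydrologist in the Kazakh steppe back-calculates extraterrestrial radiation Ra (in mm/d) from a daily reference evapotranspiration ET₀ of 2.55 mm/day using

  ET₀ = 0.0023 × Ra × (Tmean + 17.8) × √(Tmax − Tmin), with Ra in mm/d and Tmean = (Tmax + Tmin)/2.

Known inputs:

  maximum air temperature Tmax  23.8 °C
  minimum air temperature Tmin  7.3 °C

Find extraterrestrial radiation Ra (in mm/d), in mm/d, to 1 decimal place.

8.2 mm/d

Tmean = 15.55 °C; √ΔT = 4.0620
Ra = ET₀ / [0.0023 × (Tmean+17.8) × √ΔT] = 2.55 / (0.0023 × 33.35 × 4.0620) = 8.184 mm/d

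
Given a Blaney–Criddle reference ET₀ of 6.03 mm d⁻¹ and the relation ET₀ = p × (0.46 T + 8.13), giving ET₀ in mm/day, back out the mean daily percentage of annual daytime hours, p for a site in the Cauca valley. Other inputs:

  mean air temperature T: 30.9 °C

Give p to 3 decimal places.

p = ET₀ / (0.46 T + 8.13) = 6.03 / (0.46 × 30.9 + 8.13) = 6.03 / 22.344 = 0.2699

0.270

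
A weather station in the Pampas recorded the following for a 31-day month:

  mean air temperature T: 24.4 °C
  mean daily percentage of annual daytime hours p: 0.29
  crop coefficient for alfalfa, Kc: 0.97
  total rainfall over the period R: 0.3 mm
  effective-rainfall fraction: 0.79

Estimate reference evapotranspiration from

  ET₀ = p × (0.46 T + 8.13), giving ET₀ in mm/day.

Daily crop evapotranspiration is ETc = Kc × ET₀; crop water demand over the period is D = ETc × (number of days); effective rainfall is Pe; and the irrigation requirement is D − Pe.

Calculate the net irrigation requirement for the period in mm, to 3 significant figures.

169 mm

ET₀ = 0.29 × (0.46 × 24.4 + 8.13) = 0.29 × 19.354 = 5.6127 mm/d
ETc = Kc × ET₀ = 0.97 × 5.6127 = 5.4443 mm/d
Crop demand D = ETc × 31 d = 5.4443 × 31 = 168.773 mm
Pe = 0.79 × 0.3 = 0.237 mm
D − Pe = 168.773 − 0.237 = 168.536 mm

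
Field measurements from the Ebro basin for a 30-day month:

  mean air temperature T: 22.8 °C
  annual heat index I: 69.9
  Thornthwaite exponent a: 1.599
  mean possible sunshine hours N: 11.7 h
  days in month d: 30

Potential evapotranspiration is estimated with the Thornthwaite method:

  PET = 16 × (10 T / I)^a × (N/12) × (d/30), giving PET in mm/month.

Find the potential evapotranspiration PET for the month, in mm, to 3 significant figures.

10T/I = 10 × 22.8 / 69.9 = 3.2618
(10T/I)^a = 3.2618^1.599 = 6.6224
Uncorrected PET = 16 × 6.6224 = 105.958 mm
Correction = (N/12)(d/30) = (11.7/12)(30/30) = 0.9750
PET = 105.958 × 0.9750 = 103.309 mm/month

103 mm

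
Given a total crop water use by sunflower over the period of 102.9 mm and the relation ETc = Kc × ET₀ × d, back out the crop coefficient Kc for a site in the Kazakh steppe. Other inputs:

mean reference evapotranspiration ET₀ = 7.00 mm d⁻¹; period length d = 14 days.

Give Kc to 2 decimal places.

1.05

ETc = Kc × ET₀ × d  ⇒  Kc = ETc / (ET₀ × d)
Kc = 102.9 / (7.00 × 14) = 102.9 / 98.00 = 1.0500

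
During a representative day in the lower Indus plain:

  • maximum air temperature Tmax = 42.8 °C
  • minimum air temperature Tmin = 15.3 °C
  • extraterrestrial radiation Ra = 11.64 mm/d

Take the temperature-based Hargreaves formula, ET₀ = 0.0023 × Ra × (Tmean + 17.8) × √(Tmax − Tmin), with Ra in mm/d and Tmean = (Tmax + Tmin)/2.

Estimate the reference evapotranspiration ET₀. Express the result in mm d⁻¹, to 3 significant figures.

6.58 mm d⁻¹

Tmean = (42.8 + 15.3)/2 = 29.05 °C
ET₀ = 0.0023 × 11.64 × (29.05 + 17.8) × √27.5 = 0.0023 × 11.64 × 46.85 × 5.2440 = 6.5774 mm/d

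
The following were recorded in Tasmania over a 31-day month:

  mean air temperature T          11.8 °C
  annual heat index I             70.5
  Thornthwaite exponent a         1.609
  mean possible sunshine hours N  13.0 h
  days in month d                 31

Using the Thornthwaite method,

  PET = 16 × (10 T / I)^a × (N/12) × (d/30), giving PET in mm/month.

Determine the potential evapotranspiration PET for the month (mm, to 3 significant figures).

10T/I = 10 × 11.8 / 70.5 = 1.6738
(10T/I)^a = 1.6738^1.609 = 2.2905
Uncorrected PET = 16 × 2.2905 = 36.648 mm
Correction = (N/12)(d/30) = (13.0/12)(31/30) = 1.1194
PET = 36.648 × 1.1194 = 41.024 mm/month

41.0 mm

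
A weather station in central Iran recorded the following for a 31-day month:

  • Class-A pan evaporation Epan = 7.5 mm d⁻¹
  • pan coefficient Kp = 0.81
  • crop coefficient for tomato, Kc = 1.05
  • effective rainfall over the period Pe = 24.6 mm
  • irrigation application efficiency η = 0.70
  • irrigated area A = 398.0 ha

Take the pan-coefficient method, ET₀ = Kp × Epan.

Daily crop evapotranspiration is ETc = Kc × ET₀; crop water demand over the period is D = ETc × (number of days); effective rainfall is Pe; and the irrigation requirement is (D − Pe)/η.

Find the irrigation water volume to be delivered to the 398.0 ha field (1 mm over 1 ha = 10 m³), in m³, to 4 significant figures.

984400 m³

ET₀ = 0.81 × 7.5 = 6.0750 mm/d
ETc = Kc × ET₀ = 1.05 × 6.0750 = 6.3788 mm/d
Crop demand D = ETc × 31 d = 6.3788 × 31 = 197.743 mm
D − Pe = 197.743 − 24.6 = 173.143 mm
Gross irrigation = 173.143 / 0.70 = 247.347 mm
Volume = 247.347 mm × 398.0 ha × 10 = 984441.1 m³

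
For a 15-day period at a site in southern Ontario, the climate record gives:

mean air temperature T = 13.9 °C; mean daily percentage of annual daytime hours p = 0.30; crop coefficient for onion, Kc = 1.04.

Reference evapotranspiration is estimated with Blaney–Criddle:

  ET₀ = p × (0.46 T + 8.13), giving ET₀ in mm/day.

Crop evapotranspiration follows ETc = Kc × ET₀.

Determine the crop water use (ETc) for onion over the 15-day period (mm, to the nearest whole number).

68 mm

ET₀ = 0.30 × (0.46 × 13.9 + 8.13) = 0.30 × 14.524 = 4.3572 mm/d
ETc = Kc × ET₀ = 1.04 × 4.3572 = 4.5315 mm/d
Over 15 days: 4.5315 × 15 = 67.973 mm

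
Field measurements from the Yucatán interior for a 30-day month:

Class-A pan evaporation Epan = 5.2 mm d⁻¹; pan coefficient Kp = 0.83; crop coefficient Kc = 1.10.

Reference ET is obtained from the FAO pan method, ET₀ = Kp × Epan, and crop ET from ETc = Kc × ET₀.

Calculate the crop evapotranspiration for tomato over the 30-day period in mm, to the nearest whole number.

142 mm

ET₀ = 0.83 × 5.2 = 4.3160 mm/d
ETc = Kc × ET₀ = 1.10 × 4.3160 = 4.7476 mm/d
Over 30 days: 4.7476 × 30 = 142.428 mm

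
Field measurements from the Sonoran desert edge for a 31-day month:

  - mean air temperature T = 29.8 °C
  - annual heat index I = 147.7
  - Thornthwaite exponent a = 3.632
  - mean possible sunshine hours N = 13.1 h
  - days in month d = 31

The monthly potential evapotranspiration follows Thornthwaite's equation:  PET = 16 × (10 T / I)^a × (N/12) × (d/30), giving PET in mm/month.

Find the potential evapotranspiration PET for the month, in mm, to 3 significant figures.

10T/I = 10 × 29.8 / 147.7 = 2.0176
(10T/I)^a = 2.0176^3.632 = 12.7986
Uncorrected PET = 16 × 12.7986 = 204.778 mm
Correction = (N/12)(d/30) = (13.1/12)(31/30) = 1.1281
PET = 204.778 × 1.1281 = 231.010 mm/month

231 mm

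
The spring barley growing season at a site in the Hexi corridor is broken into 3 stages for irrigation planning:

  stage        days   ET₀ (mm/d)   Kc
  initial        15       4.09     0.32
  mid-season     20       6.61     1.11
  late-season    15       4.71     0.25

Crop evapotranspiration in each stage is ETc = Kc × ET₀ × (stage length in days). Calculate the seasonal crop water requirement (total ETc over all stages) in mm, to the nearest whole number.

initial: 0.32 × 4.09 × 15 = 19.63 mm
mid-season: 1.11 × 6.61 × 20 = 146.74 mm
late-season: 0.25 × 4.71 × 15 = 17.66 mm
Seasonal total = 184.03 mm

184 mm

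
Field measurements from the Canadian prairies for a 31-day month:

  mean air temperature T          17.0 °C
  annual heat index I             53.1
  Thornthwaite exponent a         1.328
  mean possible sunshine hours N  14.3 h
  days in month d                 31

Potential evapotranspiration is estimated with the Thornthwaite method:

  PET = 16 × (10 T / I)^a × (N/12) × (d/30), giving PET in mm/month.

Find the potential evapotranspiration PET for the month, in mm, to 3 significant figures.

10T/I = 10 × 17.0 / 53.1 = 3.2015
(10T/I)^a = 3.2015^1.328 = 4.6893
Uncorrected PET = 16 × 4.6893 = 75.029 mm
Correction = (N/12)(d/30) = (14.3/12)(31/30) = 1.2314
PET = 75.029 × 1.2314 = 92.391 mm/month

92.4 mm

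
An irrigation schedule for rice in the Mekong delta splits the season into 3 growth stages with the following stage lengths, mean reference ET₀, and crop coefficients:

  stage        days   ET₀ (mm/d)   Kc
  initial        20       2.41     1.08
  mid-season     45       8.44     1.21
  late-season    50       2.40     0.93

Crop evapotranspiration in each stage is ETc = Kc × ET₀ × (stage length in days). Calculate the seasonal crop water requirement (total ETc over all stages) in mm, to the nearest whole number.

initial: 1.08 × 2.41 × 20 = 52.06 mm
mid-season: 1.21 × 8.44 × 45 = 459.56 mm
late-season: 0.93 × 2.40 × 50 = 111.60 mm
Seasonal total = 623.22 mm

623 mm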